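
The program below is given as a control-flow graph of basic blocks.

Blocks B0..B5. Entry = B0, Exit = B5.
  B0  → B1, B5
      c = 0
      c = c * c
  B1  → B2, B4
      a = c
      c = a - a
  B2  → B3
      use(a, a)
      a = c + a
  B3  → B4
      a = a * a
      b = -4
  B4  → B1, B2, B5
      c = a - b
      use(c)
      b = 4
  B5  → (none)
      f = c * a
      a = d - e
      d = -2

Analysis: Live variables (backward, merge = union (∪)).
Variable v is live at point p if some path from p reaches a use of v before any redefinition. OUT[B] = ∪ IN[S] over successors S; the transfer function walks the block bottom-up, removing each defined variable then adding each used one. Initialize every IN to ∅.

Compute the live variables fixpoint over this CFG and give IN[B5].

Answer: {a, c, d, e}

Derivation:
Per-block solution:
  B0:  IN={a, b, d, e}  OUT={a, b, c, d, e}
  B1:  IN={b, c, d, e}  OUT={a, b, c, d, e}
  B2:  IN={a, c, d, e}  OUT={a, d, e}
  B3:  IN={a, d, e}  OUT={a, b, d, e}
  B4:  IN={a, b, d, e}  OUT={a, b, c, d, e}
  B5:  IN={a, c, d, e}  OUT={}

B5 is the boundary node: OUT[B5] = {}
Applying B5's transfer function to that OUT value gives IN[B5] (row B5 above).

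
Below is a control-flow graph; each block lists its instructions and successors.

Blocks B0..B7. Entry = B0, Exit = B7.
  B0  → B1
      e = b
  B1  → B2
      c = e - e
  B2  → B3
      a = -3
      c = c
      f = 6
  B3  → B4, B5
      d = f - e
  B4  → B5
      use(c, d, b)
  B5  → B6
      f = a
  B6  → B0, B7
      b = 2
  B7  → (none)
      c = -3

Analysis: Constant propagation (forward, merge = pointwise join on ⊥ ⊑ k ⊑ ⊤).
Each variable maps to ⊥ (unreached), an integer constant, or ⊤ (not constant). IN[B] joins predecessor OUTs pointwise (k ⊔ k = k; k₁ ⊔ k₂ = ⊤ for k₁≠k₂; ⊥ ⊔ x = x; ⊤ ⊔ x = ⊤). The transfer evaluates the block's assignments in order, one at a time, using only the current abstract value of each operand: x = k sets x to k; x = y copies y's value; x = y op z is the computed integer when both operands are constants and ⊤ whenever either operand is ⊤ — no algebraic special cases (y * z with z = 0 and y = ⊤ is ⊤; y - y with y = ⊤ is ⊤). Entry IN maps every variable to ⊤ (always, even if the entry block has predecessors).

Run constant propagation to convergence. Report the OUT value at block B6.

Answer: {a: -3, b: 2, c: ⊤, d: ⊤, e: ⊤, f: -3}

Working:
Fixpoint table:
  B0:   IN=(all ⊤)   OUT=(all ⊤)
  B1:   IN=(all ⊤)   OUT=(all ⊤)
  B2:   IN=(all ⊤)   OUT={a:-3, f:6; rest ⊤}
  B3:   IN={a:-3, f:6; rest ⊤}   OUT={a:-3, f:6; rest ⊤}
  B4:   IN={a:-3, f:6; rest ⊤}   OUT={a:-3, f:6; rest ⊤}
  B5:   IN={a:-3, f:6; rest ⊤}   OUT={a:-3, f:-3; rest ⊤}
  B6:   IN={a:-3, f:-3; rest ⊤}   OUT={a:-3, b:2, f:-3; rest ⊤}
  B7:   IN={a:-3, b:2, f:-3; rest ⊤}   OUT={a:-3, b:2, c:-3, f:-3; rest ⊤}

Merge at B6: IN[B6] = OUT[B5] = {a: -3, b: ⊤, c: ⊤, d: ⊤, e: ⊤, f: -3}
Applying B6's transfer function to that IN value gives OUT[B6] (row B6 above).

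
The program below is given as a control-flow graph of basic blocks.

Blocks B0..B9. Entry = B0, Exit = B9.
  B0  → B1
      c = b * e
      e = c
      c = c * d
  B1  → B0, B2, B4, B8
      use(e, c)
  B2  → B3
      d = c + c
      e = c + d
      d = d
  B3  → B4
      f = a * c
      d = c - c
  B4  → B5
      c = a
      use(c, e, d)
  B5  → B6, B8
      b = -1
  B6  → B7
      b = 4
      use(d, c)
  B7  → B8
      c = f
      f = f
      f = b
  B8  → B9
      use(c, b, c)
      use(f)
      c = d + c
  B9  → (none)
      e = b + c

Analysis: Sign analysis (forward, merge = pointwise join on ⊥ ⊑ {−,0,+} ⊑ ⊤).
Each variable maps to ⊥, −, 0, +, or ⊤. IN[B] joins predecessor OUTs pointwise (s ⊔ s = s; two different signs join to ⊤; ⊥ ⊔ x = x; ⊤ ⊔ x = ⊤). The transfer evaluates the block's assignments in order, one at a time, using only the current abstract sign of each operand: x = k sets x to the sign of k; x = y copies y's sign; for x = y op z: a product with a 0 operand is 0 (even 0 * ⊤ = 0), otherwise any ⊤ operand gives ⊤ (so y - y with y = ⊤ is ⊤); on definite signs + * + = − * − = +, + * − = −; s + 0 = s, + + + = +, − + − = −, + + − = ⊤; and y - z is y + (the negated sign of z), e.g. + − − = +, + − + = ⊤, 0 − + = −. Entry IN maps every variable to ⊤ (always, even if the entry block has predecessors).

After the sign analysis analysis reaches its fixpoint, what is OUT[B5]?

Converged values:
  B0:  IN=(all ⊤)  OUT=(all ⊤)
  B1:  IN=(all ⊤)  OUT=(all ⊤)
  B2:  IN=(all ⊤)  OUT=(all ⊤)
  B3:  IN=(all ⊤)  OUT=(all ⊤)
  B4:  IN=(all ⊤)  OUT=(all ⊤)
  B5:  IN=(all ⊤)  OUT={b:-; rest ⊤}
  B6:  IN={b:-; rest ⊤}  OUT={b:+; rest ⊤}
  B7:  IN={b:+; rest ⊤}  OUT={b:+, f:+; rest ⊤}
  B8:  IN=(all ⊤)  OUT=(all ⊤)
  B9:  IN=(all ⊤)  OUT=(all ⊤)

Merge at B5: IN[B5] = OUT[B4] = {a: ⊤, b: ⊤, c: ⊤, d: ⊤, e: ⊤, f: ⊤}
Applying B5's transfer function to that IN value gives OUT[B5] (row B5 above).

Answer: {a: ⊤, b: -, c: ⊤, d: ⊤, e: ⊤, f: ⊤}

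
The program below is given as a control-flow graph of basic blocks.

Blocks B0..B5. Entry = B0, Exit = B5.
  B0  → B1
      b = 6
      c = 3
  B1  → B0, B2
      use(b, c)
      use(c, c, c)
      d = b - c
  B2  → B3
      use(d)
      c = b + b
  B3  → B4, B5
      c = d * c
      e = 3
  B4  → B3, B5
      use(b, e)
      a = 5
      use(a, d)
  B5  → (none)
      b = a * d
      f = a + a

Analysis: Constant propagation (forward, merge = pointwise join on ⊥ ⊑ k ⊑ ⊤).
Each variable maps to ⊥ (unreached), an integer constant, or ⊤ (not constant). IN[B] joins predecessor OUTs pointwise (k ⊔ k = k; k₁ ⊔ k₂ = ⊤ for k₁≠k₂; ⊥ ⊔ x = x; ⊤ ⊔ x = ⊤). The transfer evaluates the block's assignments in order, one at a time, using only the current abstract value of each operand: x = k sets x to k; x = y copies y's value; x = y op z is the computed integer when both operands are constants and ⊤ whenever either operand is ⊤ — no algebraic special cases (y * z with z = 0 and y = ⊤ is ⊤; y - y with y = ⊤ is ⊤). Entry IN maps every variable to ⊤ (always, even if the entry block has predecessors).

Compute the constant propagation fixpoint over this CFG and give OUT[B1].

Converged values:
  B0: | IN=(all ⊤) | OUT={b:6, c:3; rest ⊤}
  B1: | IN={b:6, c:3; rest ⊤} | OUT={b:6, c:3, d:3; rest ⊤}
  B2: | IN={b:6, c:3, d:3; rest ⊤} | OUT={b:6, c:12, d:3; rest ⊤}
  B3: | IN={b:6, d:3; rest ⊤} | OUT={b:6, d:3, e:3; rest ⊤}
  B4: | IN={b:6, d:3, e:3; rest ⊤} | OUT={a:5, b:6, d:3, e:3; rest ⊤}
  B5: | IN={b:6, d:3, e:3; rest ⊤} | OUT={d:3, e:3; rest ⊤}

Merge at B1: IN[B1] = OUT[B0] = {a: ⊤, b: 6, c: 3, d: ⊤, e: ⊤, f: ⊤}
Applying B1's transfer function to that IN value gives OUT[B1] (row B1 above).

Answer: {a: ⊤, b: 6, c: 3, d: 3, e: ⊤, f: ⊤}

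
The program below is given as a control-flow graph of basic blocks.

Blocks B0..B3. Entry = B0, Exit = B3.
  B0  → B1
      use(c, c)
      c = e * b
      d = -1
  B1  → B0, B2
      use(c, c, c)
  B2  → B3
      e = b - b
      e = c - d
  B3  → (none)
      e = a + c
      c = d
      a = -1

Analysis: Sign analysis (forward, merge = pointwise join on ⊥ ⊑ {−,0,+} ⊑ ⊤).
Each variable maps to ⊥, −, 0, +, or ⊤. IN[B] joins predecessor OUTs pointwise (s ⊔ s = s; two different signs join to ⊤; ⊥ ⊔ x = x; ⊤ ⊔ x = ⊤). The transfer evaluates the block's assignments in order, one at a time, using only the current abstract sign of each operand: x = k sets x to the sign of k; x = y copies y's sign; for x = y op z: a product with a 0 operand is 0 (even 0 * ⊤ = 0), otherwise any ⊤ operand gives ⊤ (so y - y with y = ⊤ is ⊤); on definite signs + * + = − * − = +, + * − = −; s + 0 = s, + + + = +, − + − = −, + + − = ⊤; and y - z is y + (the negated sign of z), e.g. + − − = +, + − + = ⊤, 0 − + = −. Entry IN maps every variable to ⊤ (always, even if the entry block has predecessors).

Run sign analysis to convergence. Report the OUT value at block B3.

Fixpoint table:
  B0:  IN=(all ⊤)  OUT={d:-; rest ⊤}
  B1:  IN={d:-; rest ⊤}  OUT={d:-; rest ⊤}
  B2:  IN={d:-; rest ⊤}  OUT={d:-; rest ⊤}
  B3:  IN={d:-; rest ⊤}  OUT={a:-, c:-, d:-; rest ⊤}

Merge at B3: IN[B3] = OUT[B2] = {a: ⊤, b: ⊤, c: ⊤, d: -, e: ⊤, f: ⊤}
Applying B3's transfer function to that IN value gives OUT[B3] (row B3 above).

Answer: {a: -, b: ⊤, c: -, d: -, e: ⊤, f: ⊤}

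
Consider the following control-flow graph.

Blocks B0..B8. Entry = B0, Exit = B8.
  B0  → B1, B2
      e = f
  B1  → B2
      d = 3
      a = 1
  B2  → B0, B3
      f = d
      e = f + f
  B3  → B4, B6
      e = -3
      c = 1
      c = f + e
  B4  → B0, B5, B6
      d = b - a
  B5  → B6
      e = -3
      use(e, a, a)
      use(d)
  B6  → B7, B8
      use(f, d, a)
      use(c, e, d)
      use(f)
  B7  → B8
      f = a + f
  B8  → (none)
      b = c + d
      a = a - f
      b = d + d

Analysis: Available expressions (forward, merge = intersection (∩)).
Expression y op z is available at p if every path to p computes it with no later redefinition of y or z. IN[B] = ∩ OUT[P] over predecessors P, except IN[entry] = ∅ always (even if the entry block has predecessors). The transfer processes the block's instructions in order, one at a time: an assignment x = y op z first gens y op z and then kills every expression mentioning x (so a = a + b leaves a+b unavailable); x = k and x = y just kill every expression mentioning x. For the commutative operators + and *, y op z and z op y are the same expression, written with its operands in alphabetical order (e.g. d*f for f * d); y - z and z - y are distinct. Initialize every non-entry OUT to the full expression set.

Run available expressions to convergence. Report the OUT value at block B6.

Fixpoint table:
  B0: | IN={} | OUT={}
  B1: | IN={} | OUT={}
  B2: | IN={} | OUT={f+f}
  B3: | IN={f+f} | OUT={e+f, f+f}
  B4: | IN={e+f, f+f} | OUT={b-a, e+f, f+f}
  B5: | IN={b-a, e+f, f+f} | OUT={b-a, f+f}
  B6: | IN={f+f} | OUT={f+f}
  B7: | IN={f+f} | OUT={}
  B8: | IN={} | OUT={c+d, d+d}

Merge at B6: IN[B6] = OUT[B3] ∩ OUT[B4] ∩ OUT[B5] = {f+f}
Applying B6's transfer function to that IN value gives OUT[B6] (row B6 above).

Answer: {f+f}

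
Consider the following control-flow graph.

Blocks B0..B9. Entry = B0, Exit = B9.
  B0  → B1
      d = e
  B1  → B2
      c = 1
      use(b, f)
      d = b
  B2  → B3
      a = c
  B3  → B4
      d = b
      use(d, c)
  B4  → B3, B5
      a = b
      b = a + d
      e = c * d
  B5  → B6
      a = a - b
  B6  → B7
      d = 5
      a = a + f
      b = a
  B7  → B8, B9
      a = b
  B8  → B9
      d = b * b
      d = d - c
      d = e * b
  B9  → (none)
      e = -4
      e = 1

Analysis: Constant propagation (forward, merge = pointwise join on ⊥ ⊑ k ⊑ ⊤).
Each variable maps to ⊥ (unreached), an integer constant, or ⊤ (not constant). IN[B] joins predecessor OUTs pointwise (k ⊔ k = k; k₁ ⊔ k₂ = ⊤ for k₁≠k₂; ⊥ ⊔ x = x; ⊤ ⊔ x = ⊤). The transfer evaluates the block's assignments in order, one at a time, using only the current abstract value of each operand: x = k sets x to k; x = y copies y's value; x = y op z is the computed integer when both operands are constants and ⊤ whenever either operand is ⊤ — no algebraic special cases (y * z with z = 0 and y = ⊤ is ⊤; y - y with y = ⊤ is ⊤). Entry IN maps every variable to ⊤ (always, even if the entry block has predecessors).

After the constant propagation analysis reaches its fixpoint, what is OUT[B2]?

Answer: {a: 1, b: ⊤, c: 1, d: ⊤, e: ⊤, f: ⊤}

Working:
Converged values:
  B0:   IN=(all ⊤)   OUT=(all ⊤)
  B1:   IN=(all ⊤)   OUT={c:1; rest ⊤}
  B2:   IN={c:1; rest ⊤}   OUT={a:1, c:1; rest ⊤}
  B3:   IN={c:1; rest ⊤}   OUT={c:1; rest ⊤}
  B4:   IN={c:1; rest ⊤}   OUT={c:1; rest ⊤}
  B5:   IN={c:1; rest ⊤}   OUT={c:1; rest ⊤}
  B6:   IN={c:1; rest ⊤}   OUT={c:1, d:5; rest ⊤}
  B7:   IN={c:1, d:5; rest ⊤}   OUT={c:1, d:5; rest ⊤}
  B8:   IN={c:1, d:5; rest ⊤}   OUT={c:1; rest ⊤}
  B9:   IN={c:1; rest ⊤}   OUT={c:1, e:1; rest ⊤}

Merge at B2: IN[B2] = OUT[B1] = {a: ⊤, b: ⊤, c: 1, d: ⊤, e: ⊤, f: ⊤}
Applying B2's transfer function to that IN value gives OUT[B2] (row B2 above).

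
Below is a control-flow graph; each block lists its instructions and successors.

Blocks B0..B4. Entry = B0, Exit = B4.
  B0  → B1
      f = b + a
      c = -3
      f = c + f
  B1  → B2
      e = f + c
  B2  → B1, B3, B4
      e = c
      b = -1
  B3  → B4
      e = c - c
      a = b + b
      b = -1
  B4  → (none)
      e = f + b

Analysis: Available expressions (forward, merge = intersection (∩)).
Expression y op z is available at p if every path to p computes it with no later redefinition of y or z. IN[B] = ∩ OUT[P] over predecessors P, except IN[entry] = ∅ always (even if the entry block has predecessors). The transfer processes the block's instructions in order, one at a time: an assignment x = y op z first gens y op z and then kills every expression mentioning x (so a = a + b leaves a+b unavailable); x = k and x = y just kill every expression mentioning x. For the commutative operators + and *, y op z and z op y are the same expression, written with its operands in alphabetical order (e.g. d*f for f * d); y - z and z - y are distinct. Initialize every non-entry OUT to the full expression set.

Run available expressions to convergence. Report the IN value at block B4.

Answer: {c+f}

Derivation:
Fixpoint table:
  B0:   IN={}   OUT={a+b}
  B1:   IN={}   OUT={c+f}
  B2:   IN={c+f}   OUT={c+f}
  B3:   IN={c+f}   OUT={c+f, c-c}
  B4:   IN={c+f}   OUT={b+f, c+f}

Merge at B4: IN[B4] = OUT[B2] ∩ OUT[B3] = {c+f}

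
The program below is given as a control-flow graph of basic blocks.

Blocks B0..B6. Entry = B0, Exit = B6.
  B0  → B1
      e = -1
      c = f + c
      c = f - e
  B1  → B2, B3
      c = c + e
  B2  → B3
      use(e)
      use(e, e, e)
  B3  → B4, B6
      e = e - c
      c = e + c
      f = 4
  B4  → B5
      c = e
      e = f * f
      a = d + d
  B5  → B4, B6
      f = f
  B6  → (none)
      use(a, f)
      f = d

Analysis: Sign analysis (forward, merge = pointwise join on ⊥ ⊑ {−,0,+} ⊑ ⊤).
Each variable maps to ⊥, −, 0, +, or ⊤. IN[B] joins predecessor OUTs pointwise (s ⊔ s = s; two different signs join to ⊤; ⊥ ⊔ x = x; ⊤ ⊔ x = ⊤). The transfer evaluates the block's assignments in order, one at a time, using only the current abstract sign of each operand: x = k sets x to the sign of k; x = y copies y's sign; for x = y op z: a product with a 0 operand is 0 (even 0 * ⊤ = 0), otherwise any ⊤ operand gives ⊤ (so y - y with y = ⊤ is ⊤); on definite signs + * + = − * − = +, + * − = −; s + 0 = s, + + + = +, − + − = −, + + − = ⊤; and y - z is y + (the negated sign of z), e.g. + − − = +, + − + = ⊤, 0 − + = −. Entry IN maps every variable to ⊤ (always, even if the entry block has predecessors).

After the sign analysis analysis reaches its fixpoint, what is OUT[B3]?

Fixpoint table:
  B0:   IN=(all ⊤)   OUT={e:-; rest ⊤}
  B1:   IN={e:-; rest ⊤}   OUT={e:-; rest ⊤}
  B2:   IN={e:-; rest ⊤}   OUT={e:-; rest ⊤}
  B3:   IN={e:-; rest ⊤}   OUT={f:+; rest ⊤}
  B4:   IN={f:+; rest ⊤}   OUT={e:+, f:+; rest ⊤}
  B5:   IN={e:+, f:+; rest ⊤}   OUT={e:+, f:+; rest ⊤}
  B6:   IN={f:+; rest ⊤}   OUT=(all ⊤)

Merge at B3: IN[B3] = OUT[B1] ⊔ OUT[B2] = {a: ⊤, b: ⊤, c: ⊤, d: ⊤, e: -, f: ⊤}
Applying B3's transfer function to that IN value gives OUT[B3] (row B3 above).

Answer: {a: ⊤, b: ⊤, c: ⊤, d: ⊤, e: ⊤, f: +}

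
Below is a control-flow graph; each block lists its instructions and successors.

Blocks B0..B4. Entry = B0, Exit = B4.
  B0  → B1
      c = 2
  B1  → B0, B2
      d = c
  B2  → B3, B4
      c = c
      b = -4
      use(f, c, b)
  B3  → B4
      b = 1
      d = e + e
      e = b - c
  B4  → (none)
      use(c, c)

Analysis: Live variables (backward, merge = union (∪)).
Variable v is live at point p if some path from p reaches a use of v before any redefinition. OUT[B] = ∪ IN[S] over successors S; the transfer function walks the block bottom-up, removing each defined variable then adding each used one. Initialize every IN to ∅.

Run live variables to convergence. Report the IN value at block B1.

Answer: {c, e, f}

Trace:
Converged values:
  B0:  IN={e, f}  OUT={c, e, f}
  B1:  IN={c, e, f}  OUT={c, e, f}
  B2:  IN={c, e, f}  OUT={c, e}
  B3:  IN={c, e}  OUT={c}
  B4:  IN={c}  OUT={}

Merge at B1: OUT[B1] = IN[B0] ⊔ IN[B2] = {c, e, f}
Applying B1's transfer function to that OUT value gives IN[B1] (row B1 above).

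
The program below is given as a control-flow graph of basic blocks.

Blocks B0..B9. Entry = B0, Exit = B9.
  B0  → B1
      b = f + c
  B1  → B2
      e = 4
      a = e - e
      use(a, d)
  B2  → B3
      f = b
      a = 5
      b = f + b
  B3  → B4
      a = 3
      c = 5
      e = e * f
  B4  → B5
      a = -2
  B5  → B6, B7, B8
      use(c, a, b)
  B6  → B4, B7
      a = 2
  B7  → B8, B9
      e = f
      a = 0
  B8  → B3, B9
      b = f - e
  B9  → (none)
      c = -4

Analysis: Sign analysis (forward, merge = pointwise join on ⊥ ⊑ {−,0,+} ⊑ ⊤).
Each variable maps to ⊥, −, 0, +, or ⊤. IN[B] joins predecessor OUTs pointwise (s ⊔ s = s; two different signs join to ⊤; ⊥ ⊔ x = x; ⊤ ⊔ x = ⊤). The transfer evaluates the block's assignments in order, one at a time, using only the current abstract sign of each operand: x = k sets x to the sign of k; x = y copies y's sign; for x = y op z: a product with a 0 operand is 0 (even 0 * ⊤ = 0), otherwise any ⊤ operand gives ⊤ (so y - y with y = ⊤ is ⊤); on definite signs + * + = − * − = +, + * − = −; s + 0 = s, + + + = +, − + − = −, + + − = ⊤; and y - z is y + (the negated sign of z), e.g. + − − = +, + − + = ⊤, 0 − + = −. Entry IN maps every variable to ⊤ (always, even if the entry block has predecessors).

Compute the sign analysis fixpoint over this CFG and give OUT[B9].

Converged values:
  B0:  IN=(all ⊤)  OUT=(all ⊤)
  B1:  IN=(all ⊤)  OUT={e:+; rest ⊤}
  B2:  IN={e:+; rest ⊤}  OUT={a:+, e:+; rest ⊤}
  B3:  IN=(all ⊤)  OUT={a:+, c:+; rest ⊤}
  B4:  IN={a:+, c:+; rest ⊤}  OUT={a:-, c:+; rest ⊤}
  B5:  IN={a:-, c:+; rest ⊤}  OUT={a:-, c:+; rest ⊤}
  B6:  IN={a:-, c:+; rest ⊤}  OUT={a:+, c:+; rest ⊤}
  B7:  IN={c:+; rest ⊤}  OUT={a:0, c:+; rest ⊤}
  B8:  IN={c:+; rest ⊤}  OUT={c:+; rest ⊤}
  B9:  IN={c:+; rest ⊤}  OUT={c:-; rest ⊤}

Merge at B9: IN[B9] = OUT[B7] ⊔ OUT[B8] = {a: ⊤, b: ⊤, c: +, d: ⊤, e: ⊤, f: ⊤}
Applying B9's transfer function to that IN value gives OUT[B9] (row B9 above).

Answer: {a: ⊤, b: ⊤, c: -, d: ⊤, e: ⊤, f: ⊤}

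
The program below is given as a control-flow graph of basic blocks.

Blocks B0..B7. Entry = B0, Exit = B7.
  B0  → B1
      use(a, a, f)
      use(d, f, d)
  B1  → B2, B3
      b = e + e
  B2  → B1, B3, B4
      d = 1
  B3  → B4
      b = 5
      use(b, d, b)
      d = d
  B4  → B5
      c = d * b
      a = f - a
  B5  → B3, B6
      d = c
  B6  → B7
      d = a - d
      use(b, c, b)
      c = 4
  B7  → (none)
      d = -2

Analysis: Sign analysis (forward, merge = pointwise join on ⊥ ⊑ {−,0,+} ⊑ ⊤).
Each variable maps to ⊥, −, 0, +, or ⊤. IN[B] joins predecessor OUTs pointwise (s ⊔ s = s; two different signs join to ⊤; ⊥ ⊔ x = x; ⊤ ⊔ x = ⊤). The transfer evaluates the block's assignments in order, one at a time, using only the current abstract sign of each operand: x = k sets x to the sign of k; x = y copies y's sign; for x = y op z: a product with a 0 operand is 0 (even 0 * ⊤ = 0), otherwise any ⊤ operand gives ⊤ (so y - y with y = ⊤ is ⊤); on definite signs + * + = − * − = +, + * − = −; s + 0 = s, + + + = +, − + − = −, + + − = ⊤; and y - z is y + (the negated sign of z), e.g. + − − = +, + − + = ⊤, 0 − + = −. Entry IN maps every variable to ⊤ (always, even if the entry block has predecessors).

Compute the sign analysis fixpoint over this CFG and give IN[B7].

Answer: {a: ⊤, b: ⊤, c: +, d: ⊤, e: ⊤, f: ⊤}

Trace:
Per-block solution:
  B0:   IN=(all ⊤)   OUT=(all ⊤)
  B1:   IN=(all ⊤)   OUT=(all ⊤)
  B2:   IN=(all ⊤)   OUT={d:+; rest ⊤}
  B3:   IN=(all ⊤)   OUT={b:+; rest ⊤}
  B4:   IN=(all ⊤)   OUT=(all ⊤)
  B5:   IN=(all ⊤)   OUT=(all ⊤)
  B6:   IN=(all ⊤)   OUT={c:+; rest ⊤}
  B7:   IN={c:+; rest ⊤}   OUT={c:+, d:-; rest ⊤}

Merge at B7: IN[B7] = OUT[B6] = {a: ⊤, b: ⊤, c: +, d: ⊤, e: ⊤, f: ⊤}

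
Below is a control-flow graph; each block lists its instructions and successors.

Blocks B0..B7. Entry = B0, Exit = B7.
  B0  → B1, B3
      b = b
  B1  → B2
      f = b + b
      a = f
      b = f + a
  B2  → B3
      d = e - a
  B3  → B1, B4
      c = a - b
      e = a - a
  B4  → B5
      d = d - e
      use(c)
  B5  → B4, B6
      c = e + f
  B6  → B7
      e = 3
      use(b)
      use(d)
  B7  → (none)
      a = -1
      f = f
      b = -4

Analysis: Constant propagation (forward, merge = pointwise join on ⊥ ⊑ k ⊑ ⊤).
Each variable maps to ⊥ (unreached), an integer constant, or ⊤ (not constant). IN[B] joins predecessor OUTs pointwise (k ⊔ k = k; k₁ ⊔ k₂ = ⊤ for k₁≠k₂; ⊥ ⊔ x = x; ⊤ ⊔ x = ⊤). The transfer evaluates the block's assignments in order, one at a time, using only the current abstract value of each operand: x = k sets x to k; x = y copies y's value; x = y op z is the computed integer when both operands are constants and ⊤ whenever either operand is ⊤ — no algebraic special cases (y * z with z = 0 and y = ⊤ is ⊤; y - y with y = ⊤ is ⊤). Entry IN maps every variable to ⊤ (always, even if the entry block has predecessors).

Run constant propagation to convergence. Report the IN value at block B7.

Answer: {a: ⊤, b: ⊤, c: ⊤, d: ⊤, e: 3, f: ⊤}

Derivation:
Fixpoint table:
  B0:   IN=(all ⊤)   OUT=(all ⊤)
  B1:   IN=(all ⊤)   OUT=(all ⊤)
  B2:   IN=(all ⊤)   OUT=(all ⊤)
  B3:   IN=(all ⊤)   OUT=(all ⊤)
  B4:   IN=(all ⊤)   OUT=(all ⊤)
  B5:   IN=(all ⊤)   OUT=(all ⊤)
  B6:   IN=(all ⊤)   OUT={e:3; rest ⊤}
  B7:   IN={e:3; rest ⊤}   OUT={a:-1, b:-4, e:3; rest ⊤}

Merge at B7: IN[B7] = OUT[B6] = {a: ⊤, b: ⊤, c: ⊤, d: ⊤, e: 3, f: ⊤}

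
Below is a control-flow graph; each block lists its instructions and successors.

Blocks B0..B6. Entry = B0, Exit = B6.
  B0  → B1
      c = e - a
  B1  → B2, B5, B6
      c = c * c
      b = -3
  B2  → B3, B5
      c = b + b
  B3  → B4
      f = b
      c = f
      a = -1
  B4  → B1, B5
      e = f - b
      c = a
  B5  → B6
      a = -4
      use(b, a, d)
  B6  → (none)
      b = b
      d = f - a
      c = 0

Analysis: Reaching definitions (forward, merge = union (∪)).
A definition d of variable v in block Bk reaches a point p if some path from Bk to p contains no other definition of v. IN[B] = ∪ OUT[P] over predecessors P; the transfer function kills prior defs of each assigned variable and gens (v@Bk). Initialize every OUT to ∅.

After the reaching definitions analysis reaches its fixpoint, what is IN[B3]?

Per-block solution:
  B0: | IN={} | OUT={c@B0}
  B1: | IN={a@B3, b@B1, c@B0, c@B4, e@B4, f@B3} | OUT={a@B3, b@B1, c@B1, e@B4, f@B3}
  B2: | IN={a@B3, b@B1, c@B1, e@B4, f@B3} | OUT={a@B3, b@B1, c@B2, e@B4, f@B3}
  B3: | IN={a@B3, b@B1, c@B2, e@B4, f@B3} | OUT={a@B3, b@B1, c@B3, e@B4, f@B3}
  B4: | IN={a@B3, b@B1, c@B3, e@B4, f@B3} | OUT={a@B3, b@B1, c@B4, e@B4, f@B3}
  B5: | IN={a@B3, b@B1, c@B1, c@B2, c@B4, e@B4, f@B3} | OUT={a@B5, b@B1, c@B1, c@B2, c@B4, e@B4, f@B3}
  B6: | IN={a@B3, a@B5, b@B1, c@B1, c@B2, c@B4, e@B4, f@B3} | OUT={a@B3, a@B5, b@B6, c@B6, d@B6, e@B4, f@B3}

Merge at B3: IN[B3] = OUT[B2] = {a@B3, b@B1, c@B2, e@B4, f@B3}

Answer: {a@B3, b@B1, c@B2, e@B4, f@B3}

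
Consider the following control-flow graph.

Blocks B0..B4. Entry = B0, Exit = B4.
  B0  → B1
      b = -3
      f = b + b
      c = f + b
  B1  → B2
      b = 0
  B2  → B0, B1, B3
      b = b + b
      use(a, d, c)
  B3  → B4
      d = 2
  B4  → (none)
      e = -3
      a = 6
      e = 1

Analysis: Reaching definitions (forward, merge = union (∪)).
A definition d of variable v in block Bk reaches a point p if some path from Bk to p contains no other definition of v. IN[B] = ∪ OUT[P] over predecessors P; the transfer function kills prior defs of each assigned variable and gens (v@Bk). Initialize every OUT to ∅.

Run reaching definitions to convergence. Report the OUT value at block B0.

Converged values:
  B0: | IN={b@B2, c@B0, f@B0} | OUT={b@B0, c@B0, f@B0}
  B1: | IN={b@B0, b@B2, c@B0, f@B0} | OUT={b@B1, c@B0, f@B0}
  B2: | IN={b@B1, c@B0, f@B0} | OUT={b@B2, c@B0, f@B0}
  B3: | IN={b@B2, c@B0, f@B0} | OUT={b@B2, c@B0, d@B3, f@B0}
  B4: | IN={b@B2, c@B0, d@B3, f@B0} | OUT={a@B4, b@B2, c@B0, d@B3, e@B4, f@B0}

Merge at B0 (entry node, so the boundary value {} is joined with the incoming edge(s)): IN[B0] = {} ⊔ OUT[B2] = {b@B2, c@B0, f@B0}
Applying B0's transfer function to that IN value gives OUT[B0] (row B0 above).

Answer: {b@B0, c@B0, f@B0}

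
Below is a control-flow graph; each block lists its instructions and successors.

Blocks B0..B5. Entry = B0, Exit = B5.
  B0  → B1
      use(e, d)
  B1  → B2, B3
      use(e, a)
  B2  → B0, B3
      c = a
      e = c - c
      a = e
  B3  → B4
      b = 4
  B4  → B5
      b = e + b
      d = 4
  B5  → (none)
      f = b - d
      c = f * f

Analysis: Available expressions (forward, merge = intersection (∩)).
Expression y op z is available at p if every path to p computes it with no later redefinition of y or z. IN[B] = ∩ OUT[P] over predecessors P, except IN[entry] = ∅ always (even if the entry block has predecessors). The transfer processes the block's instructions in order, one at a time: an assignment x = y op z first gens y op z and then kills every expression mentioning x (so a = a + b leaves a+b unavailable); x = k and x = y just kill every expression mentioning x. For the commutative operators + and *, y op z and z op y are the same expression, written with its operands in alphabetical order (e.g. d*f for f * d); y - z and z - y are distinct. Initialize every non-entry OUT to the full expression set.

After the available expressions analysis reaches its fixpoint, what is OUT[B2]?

Per-block solution:
  B0:  IN={}  OUT={}
  B1:  IN={}  OUT={}
  B2:  IN={}  OUT={c-c}
  B3:  IN={}  OUT={}
  B4:  IN={}  OUT={}
  B5:  IN={}  OUT={b-d, f*f}

Merge at B2: IN[B2] = OUT[B1] = {}
Applying B2's transfer function to that IN value gives OUT[B2] (row B2 above).

Answer: {c-c}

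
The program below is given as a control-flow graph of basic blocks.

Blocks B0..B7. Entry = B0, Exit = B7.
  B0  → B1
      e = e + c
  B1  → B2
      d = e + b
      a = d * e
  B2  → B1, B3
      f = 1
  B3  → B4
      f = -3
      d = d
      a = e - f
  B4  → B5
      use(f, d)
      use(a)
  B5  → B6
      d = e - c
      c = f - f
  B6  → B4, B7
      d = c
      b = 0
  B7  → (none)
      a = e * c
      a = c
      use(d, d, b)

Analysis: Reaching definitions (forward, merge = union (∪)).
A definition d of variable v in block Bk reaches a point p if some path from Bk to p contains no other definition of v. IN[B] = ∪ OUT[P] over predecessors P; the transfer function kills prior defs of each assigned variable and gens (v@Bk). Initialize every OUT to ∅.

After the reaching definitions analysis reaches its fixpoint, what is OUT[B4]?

Answer: {a@B3, b@B6, c@B5, d@B3, d@B6, e@B0, f@B3}

Working:
Converged values:
  B0:   IN={}   OUT={e@B0}
  B1:   IN={a@B1, d@B1, e@B0, f@B2}   OUT={a@B1, d@B1, e@B0, f@B2}
  B2:   IN={a@B1, d@B1, e@B0, f@B2}   OUT={a@B1, d@B1, e@B0, f@B2}
  B3:   IN={a@B1, d@B1, e@B0, f@B2}   OUT={a@B3, d@B3, e@B0, f@B3}
  B4:   IN={a@B3, b@B6, c@B5, d@B3, d@B6, e@B0, f@B3}   OUT={a@B3, b@B6, c@B5, d@B3, d@B6, e@B0, f@B3}
  B5:   IN={a@B3, b@B6, c@B5, d@B3, d@B6, e@B0, f@B3}   OUT={a@B3, b@B6, c@B5, d@B5, e@B0, f@B3}
  B6:   IN={a@B3, b@B6, c@B5, d@B5, e@B0, f@B3}   OUT={a@B3, b@B6, c@B5, d@B6, e@B0, f@B3}
  B7:   IN={a@B3, b@B6, c@B5, d@B6, e@B0, f@B3}   OUT={a@B7, b@B6, c@B5, d@B6, e@B0, f@B3}

Merge at B4: IN[B4] = OUT[B3] ⊔ OUT[B6] = {a@B3, b@B6, c@B5, d@B3, d@B6, e@B0, f@B3}
Applying B4's transfer function to that IN value gives OUT[B4] (row B4 above).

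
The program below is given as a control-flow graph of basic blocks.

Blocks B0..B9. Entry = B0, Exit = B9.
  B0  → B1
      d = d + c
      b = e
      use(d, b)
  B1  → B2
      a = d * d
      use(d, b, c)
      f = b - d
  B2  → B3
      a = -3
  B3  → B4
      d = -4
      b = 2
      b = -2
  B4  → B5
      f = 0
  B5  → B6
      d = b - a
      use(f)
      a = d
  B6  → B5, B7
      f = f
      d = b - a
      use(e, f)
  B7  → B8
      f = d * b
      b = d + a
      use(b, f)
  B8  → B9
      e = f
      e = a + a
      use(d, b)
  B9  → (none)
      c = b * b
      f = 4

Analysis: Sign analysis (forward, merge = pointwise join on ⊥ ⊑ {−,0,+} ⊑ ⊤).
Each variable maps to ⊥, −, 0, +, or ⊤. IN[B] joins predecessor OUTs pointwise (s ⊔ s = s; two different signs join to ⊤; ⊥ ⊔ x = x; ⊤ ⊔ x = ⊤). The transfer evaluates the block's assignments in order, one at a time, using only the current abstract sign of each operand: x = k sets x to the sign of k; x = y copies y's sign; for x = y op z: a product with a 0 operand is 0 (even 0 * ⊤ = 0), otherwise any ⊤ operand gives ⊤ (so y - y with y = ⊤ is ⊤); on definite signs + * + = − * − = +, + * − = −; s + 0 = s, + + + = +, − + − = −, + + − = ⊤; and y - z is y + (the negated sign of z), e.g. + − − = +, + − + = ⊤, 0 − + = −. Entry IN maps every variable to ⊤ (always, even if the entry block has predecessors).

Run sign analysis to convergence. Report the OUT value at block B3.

Answer: {a: -, b: -, c: ⊤, d: -, e: ⊤, f: ⊤}

Derivation:
Per-block solution:
  B0:  IN=(all ⊤)  OUT=(all ⊤)
  B1:  IN=(all ⊤)  OUT=(all ⊤)
  B2:  IN=(all ⊤)  OUT={a:-; rest ⊤}
  B3:  IN={a:-; rest ⊤}  OUT={a:-, b:-, d:-; rest ⊤}
  B4:  IN={a:-, b:-, d:-; rest ⊤}  OUT={a:-, b:-, d:-, f:0; rest ⊤}
  B5:  IN={b:-, f:0; rest ⊤}  OUT={b:-, f:0; rest ⊤}
  B6:  IN={b:-, f:0; rest ⊤}  OUT={b:-, f:0; rest ⊤}
  B7:  IN={b:-, f:0; rest ⊤}  OUT=(all ⊤)
  B8:  IN=(all ⊤)  OUT=(all ⊤)
  B9:  IN=(all ⊤)  OUT={f:+; rest ⊤}

Merge at B3: IN[B3] = OUT[B2] = {a: -, b: ⊤, c: ⊤, d: ⊤, e: ⊤, f: ⊤}
Applying B3's transfer function to that IN value gives OUT[B3] (row B3 above).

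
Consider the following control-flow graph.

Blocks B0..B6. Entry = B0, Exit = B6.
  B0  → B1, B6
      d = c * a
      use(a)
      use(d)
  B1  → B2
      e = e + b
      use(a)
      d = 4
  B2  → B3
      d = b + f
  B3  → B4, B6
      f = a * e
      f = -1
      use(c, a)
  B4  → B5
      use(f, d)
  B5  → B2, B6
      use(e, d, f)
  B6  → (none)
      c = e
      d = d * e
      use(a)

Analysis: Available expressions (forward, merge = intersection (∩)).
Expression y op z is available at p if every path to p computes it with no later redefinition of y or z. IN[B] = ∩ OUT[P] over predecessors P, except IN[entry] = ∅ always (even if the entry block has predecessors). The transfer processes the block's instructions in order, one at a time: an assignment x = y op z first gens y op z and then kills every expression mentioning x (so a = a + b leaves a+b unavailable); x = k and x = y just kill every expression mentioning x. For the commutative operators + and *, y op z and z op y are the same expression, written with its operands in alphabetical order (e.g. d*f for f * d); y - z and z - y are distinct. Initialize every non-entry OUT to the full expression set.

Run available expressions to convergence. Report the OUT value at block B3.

Per-block solution:
  B0: | IN={} | OUT={a*c}
  B1: | IN={a*c} | OUT={a*c}
  B2: | IN={a*c} | OUT={a*c, b+f}
  B3: | IN={a*c, b+f} | OUT={a*c, a*e}
  B4: | IN={a*c, a*e} | OUT={a*c, a*e}
  B5: | IN={a*c, a*e} | OUT={a*c, a*e}
  B6: | IN={a*c} | OUT={}

Merge at B3: IN[B3] = OUT[B2] = {a*c, b+f}
Applying B3's transfer function to that IN value gives OUT[B3] (row B3 above).

Answer: {a*c, a*e}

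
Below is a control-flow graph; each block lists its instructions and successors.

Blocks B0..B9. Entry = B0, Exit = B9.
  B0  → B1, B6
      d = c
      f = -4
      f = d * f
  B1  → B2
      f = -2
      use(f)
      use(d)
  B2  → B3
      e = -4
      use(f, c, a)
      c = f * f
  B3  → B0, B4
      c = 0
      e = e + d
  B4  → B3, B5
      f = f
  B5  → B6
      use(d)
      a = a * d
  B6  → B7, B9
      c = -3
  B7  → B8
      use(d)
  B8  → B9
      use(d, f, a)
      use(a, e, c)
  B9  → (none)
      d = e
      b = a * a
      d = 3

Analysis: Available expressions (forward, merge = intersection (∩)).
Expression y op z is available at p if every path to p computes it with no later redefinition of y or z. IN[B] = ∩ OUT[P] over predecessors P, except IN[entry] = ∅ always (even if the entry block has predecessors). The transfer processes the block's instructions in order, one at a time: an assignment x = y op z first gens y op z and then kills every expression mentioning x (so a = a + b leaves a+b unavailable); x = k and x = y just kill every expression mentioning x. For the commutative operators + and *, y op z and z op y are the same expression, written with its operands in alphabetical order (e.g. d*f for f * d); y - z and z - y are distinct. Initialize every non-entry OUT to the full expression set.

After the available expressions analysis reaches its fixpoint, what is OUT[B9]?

Answer: {a*a}

Derivation:
Converged values:
  B0: | IN={} | OUT={}
  B1: | IN={} | OUT={}
  B2: | IN={} | OUT={f*f}
  B3: | IN={} | OUT={}
  B4: | IN={} | OUT={}
  B5: | IN={} | OUT={}
  B6: | IN={} | OUT={}
  B7: | IN={} | OUT={}
  B8: | IN={} | OUT={}
  B9: | IN={} | OUT={a*a}

Merge at B9: IN[B9] = OUT[B6] ∩ OUT[B8] = {}
Applying B9's transfer function to that IN value gives OUT[B9] (row B9 above).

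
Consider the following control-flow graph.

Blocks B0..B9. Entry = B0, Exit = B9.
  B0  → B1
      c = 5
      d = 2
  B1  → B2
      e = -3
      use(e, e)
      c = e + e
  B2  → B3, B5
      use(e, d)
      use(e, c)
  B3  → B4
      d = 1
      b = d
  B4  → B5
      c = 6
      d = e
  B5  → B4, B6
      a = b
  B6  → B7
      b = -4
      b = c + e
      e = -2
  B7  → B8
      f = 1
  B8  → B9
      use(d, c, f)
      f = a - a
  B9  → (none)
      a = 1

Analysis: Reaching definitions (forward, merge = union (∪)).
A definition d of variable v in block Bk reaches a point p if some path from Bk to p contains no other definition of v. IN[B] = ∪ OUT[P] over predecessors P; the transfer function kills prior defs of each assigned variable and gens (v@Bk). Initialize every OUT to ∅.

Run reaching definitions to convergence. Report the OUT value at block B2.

Fixpoint table:
  B0:   IN={}   OUT={c@B0, d@B0}
  B1:   IN={c@B0, d@B0}   OUT={c@B1, d@B0, e@B1}
  B2:   IN={c@B1, d@B0, e@B1}   OUT={c@B1, d@B0, e@B1}
  B3:   IN={c@B1, d@B0, e@B1}   OUT={b@B3, c@B1, d@B3, e@B1}
  B4:   IN={a@B5, b@B3, c@B1, c@B4, d@B0, d@B3, d@B4, e@B1}   OUT={a@B5, b@B3, c@B4, d@B4, e@B1}
  B5:   IN={a@B5, b@B3, c@B1, c@B4, d@B0, d@B4, e@B1}   OUT={a@B5, b@B3, c@B1, c@B4, d@B0, d@B4, e@B1}
  B6:   IN={a@B5, b@B3, c@B1, c@B4, d@B0, d@B4, e@B1}   OUT={a@B5, b@B6, c@B1, c@B4, d@B0, d@B4, e@B6}
  B7:   IN={a@B5, b@B6, c@B1, c@B4, d@B0, d@B4, e@B6}   OUT={a@B5, b@B6, c@B1, c@B4, d@B0, d@B4, e@B6, f@B7}
  B8:   IN={a@B5, b@B6, c@B1, c@B4, d@B0, d@B4, e@B6, f@B7}   OUT={a@B5, b@B6, c@B1, c@B4, d@B0, d@B4, e@B6, f@B8}
  B9:   IN={a@B5, b@B6, c@B1, c@B4, d@B0, d@B4, e@B6, f@B8}   OUT={a@B9, b@B6, c@B1, c@B4, d@B0, d@B4, e@B6, f@B8}

Merge at B2: IN[B2] = OUT[B1] = {c@B1, d@B0, e@B1}
Applying B2's transfer function to that IN value gives OUT[B2] (row B2 above).

Answer: {c@B1, d@B0, e@B1}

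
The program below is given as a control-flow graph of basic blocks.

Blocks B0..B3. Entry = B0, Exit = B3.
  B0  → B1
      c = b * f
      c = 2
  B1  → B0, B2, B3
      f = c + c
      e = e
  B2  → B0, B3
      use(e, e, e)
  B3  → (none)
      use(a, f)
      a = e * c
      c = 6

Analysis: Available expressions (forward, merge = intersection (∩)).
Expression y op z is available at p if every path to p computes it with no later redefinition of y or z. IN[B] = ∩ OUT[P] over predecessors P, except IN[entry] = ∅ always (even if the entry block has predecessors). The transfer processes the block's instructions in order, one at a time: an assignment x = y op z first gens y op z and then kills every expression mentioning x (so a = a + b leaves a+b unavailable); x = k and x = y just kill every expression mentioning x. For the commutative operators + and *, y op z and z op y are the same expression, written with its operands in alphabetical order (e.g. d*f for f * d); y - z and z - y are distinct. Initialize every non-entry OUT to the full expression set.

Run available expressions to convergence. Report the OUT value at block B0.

Fixpoint table:
  B0: | IN={} | OUT={b*f}
  B1: | IN={b*f} | OUT={c+c}
  B2: | IN={c+c} | OUT={c+c}
  B3: | IN={c+c} | OUT={}

Merge at B0 (entry node, so the boundary value {} is joined with the incoming edge(s)): IN[B0] = {} ∩ OUT[B1] ∩ OUT[B2] = {}
Applying B0's transfer function to that IN value gives OUT[B0] (row B0 above).

Answer: {b*f}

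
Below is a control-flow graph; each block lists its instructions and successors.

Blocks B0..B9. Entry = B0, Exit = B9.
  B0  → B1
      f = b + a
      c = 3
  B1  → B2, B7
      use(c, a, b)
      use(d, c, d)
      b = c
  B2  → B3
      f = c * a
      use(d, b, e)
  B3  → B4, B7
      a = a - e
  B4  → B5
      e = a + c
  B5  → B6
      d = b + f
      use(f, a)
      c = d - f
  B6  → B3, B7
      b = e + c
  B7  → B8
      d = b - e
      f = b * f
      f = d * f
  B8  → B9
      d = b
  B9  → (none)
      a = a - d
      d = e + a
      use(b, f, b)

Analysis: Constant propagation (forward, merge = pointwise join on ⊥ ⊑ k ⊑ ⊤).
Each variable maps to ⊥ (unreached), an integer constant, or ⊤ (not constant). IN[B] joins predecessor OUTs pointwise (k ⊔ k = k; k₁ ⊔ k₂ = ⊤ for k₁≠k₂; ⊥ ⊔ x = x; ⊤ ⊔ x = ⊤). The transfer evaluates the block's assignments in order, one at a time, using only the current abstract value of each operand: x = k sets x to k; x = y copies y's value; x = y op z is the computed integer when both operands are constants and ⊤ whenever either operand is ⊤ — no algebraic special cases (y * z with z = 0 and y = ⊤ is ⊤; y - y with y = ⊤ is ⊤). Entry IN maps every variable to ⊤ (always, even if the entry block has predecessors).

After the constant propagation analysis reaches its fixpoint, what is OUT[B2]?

Answer: {a: ⊤, b: 3, c: 3, d: ⊤, e: ⊤, f: ⊤}

Working:
Fixpoint table:
  B0: | IN=(all ⊤) | OUT={c:3; rest ⊤}
  B1: | IN={c:3; rest ⊤} | OUT={b:3, c:3; rest ⊤}
  B2: | IN={b:3, c:3; rest ⊤} | OUT={b:3, c:3; rest ⊤}
  B3: | IN=(all ⊤) | OUT=(all ⊤)
  B4: | IN=(all ⊤) | OUT=(all ⊤)
  B5: | IN=(all ⊤) | OUT=(all ⊤)
  B6: | IN=(all ⊤) | OUT=(all ⊤)
  B7: | IN=(all ⊤) | OUT=(all ⊤)
  B8: | IN=(all ⊤) | OUT=(all ⊤)
  B9: | IN=(all ⊤) | OUT=(all ⊤)

Merge at B2: IN[B2] = OUT[B1] = {a: ⊤, b: 3, c: 3, d: ⊤, e: ⊤, f: ⊤}
Applying B2's transfer function to that IN value gives OUT[B2] (row B2 above).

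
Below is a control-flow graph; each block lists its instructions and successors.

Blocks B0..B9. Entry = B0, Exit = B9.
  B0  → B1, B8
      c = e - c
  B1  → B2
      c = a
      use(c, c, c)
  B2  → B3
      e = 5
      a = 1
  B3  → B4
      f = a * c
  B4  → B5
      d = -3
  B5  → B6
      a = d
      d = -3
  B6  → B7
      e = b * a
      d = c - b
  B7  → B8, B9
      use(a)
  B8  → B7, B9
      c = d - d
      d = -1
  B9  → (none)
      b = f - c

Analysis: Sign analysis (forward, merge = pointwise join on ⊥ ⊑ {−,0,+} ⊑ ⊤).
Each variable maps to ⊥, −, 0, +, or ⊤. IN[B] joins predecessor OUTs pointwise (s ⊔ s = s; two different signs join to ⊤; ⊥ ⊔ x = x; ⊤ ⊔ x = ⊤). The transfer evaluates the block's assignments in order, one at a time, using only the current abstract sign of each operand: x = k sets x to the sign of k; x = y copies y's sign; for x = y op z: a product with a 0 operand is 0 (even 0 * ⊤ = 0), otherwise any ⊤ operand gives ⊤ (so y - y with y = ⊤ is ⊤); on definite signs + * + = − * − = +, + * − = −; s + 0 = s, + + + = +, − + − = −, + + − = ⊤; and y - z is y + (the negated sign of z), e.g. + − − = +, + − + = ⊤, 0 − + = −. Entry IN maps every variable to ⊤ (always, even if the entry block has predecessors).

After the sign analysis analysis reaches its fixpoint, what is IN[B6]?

Converged values:
  B0:   IN=(all ⊤)   OUT=(all ⊤)
  B1:   IN=(all ⊤)   OUT=(all ⊤)
  B2:   IN=(all ⊤)   OUT={a:+, e:+; rest ⊤}
  B3:   IN={a:+, e:+; rest ⊤}   OUT={a:+, e:+; rest ⊤}
  B4:   IN={a:+, e:+; rest ⊤}   OUT={a:+, d:-, e:+; rest ⊤}
  B5:   IN={a:+, d:-, e:+; rest ⊤}   OUT={a:-, d:-, e:+; rest ⊤}
  B6:   IN={a:-, d:-, e:+; rest ⊤}   OUT={a:-; rest ⊤}
  B7:   IN=(all ⊤)   OUT=(all ⊤)
  B8:   IN=(all ⊤)   OUT={d:-; rest ⊤}
  B9:   IN=(all ⊤)   OUT=(all ⊤)

Merge at B6: IN[B6] = OUT[B5] = {a: -, b: ⊤, c: ⊤, d: -, e: +, f: ⊤}

Answer: {a: -, b: ⊤, c: ⊤, d: -, e: +, f: ⊤}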